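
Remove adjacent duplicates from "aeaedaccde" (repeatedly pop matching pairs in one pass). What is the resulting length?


Input: aeaedaccde
Stack-based adjacent duplicate removal:
  Read 'a': push. Stack: a
  Read 'e': push. Stack: ae
  Read 'a': push. Stack: aea
  Read 'e': push. Stack: aeae
  Read 'd': push. Stack: aeaed
  Read 'a': push. Stack: aeaeda
  Read 'c': push. Stack: aeaedac
  Read 'c': matches stack top 'c' => pop. Stack: aeaeda
  Read 'd': push. Stack: aeaedad
  Read 'e': push. Stack: aeaedade
Final stack: "aeaedade" (length 8)

8


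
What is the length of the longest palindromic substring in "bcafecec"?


Input: "bcafecec"
Checking substrings for palindromes:
  [4:7] "ece" (len 3) => palindrome
  [5:8] "cec" (len 3) => palindrome
Longest palindromic substring: "ece" with length 3

3


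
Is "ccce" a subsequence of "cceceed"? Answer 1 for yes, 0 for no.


Check if "ccce" is a subsequence of "cceceed"
Greedy scan:
  Position 0 ('c'): matches sub[0] = 'c'
  Position 1 ('c'): matches sub[1] = 'c'
  Position 2 ('e'): no match needed
  Position 3 ('c'): matches sub[2] = 'c'
  Position 4 ('e'): matches sub[3] = 'e'
  Position 5 ('e'): no match needed
  Position 6 ('d'): no match needed
All 4 characters matched => is a subsequence

1


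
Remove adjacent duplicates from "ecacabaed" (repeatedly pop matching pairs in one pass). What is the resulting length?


Input: ecacabaed
Stack-based adjacent duplicate removal:
  Read 'e': push. Stack: e
  Read 'c': push. Stack: ec
  Read 'a': push. Stack: eca
  Read 'c': push. Stack: ecac
  Read 'a': push. Stack: ecaca
  Read 'b': push. Stack: ecacab
  Read 'a': push. Stack: ecacaba
  Read 'e': push. Stack: ecacabae
  Read 'd': push. Stack: ecacabaed
Final stack: "ecacabaed" (length 9)

9


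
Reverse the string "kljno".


Input: kljno
Reading characters right to left:
  Position 4: 'o'
  Position 3: 'n'
  Position 2: 'j'
  Position 1: 'l'
  Position 0: 'k'
Reversed: onjlk

onjlk


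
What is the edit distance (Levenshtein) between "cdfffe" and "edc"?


Computing edit distance: "cdfffe" -> "edc"
DP table:
           e    d    c
      0    1    2    3
  c   1    1    2    2
  d   2    2    1    2
  f   3    3    2    2
  f   4    4    3    3
  f   5    5    4    4
  e   6    5    5    5
Edit distance = dp[6][3] = 5

5


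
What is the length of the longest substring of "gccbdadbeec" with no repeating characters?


Input: "gccbdadbeec"
Sliding window (track last position of each char):
  Position 0 ('g'): window [0,0] length 1 -- new best
  Position 1 ('c'): window [0,1] length 2 -- new best
  Position 2 ('c'): repeat (last at 1), move window start to 2
  Position 2 ('c'): window [2,2] length 1
  Position 3 ('b'): window [2,3] length 2
  Position 4 ('d'): window [2,4] length 3 -- new best
  Position 5 ('a'): window [2,5] length 4 -- new best
  Position 6 ('d'): repeat (last at 4), move window start to 5
  Position 6 ('d'): window [5,6] length 2
  Position 7 ('b'): window [5,7] length 3
  Position 8 ('e'): window [5,8] length 4
  Position 9 ('e'): repeat (last at 8), move window start to 9
  Position 9 ('e'): window [9,9] length 1
  Position 10 ('c'): window [9,10] length 2
Longest substring with no repeats: "cbda" with length 4

4


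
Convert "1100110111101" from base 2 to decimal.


Input: "1100110111101" in base 2
Positional expansion:
  Digit '1' (value 1) x 2^12 = 4096
  Digit '1' (value 1) x 2^11 = 2048
  Digit '0' (value 0) x 2^10 = 0
  Digit '0' (value 0) x 2^9 = 0
  Digit '1' (value 1) x 2^8 = 256
  Digit '1' (value 1) x 2^7 = 128
  Digit '0' (value 0) x 2^6 = 0
  Digit '1' (value 1) x 2^5 = 32
  Digit '1' (value 1) x 2^4 = 16
  Digit '1' (value 1) x 2^3 = 8
  Digit '1' (value 1) x 2^2 = 4
  Digit '0' (value 0) x 2^1 = 0
  Digit '1' (value 1) x 2^0 = 1
Sum = 6589

6589


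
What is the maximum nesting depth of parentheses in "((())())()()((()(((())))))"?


Input: "((())())()()((()(((())))))"
Tracking depth:
  Position 0 '(': depth becomes 1
  Position 1 '(': depth becomes 2
  Position 2 '(': depth becomes 3
  Position 3 ')': depth becomes 2
  Position 4 ')': depth becomes 1
  Position 5 '(': depth becomes 2
  Position 6 ')': depth becomes 1
  Position 7 ')': depth becomes 0
  Position 8 '(': depth becomes 1
  Position 9 ')': depth becomes 0
  Position 10 '(': depth becomes 1
  Position 11 ')': depth becomes 0
  Position 12 '(': depth becomes 1
  Position 13 '(': depth becomes 2
  Position 14 '(': depth becomes 3
  Position 15 ')': depth becomes 2
  Position 16 '(': depth becomes 3
  Position 17 '(': depth becomes 4
  Position 18 '(': depth becomes 5
  Position 19 '(': depth becomes 6
  Position 20 ')': depth becomes 5
  Position 21 ')': depth becomes 4
  Position 22 ')': depth becomes 3
  Position 23 ')': depth becomes 2
  Position 24 ')': depth becomes 1
  Position 25 ')': depth becomes 0
Maximum depth reached: 6

6


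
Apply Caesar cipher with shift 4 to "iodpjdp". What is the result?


Caesar cipher: shift "iodpjdp" by 4
  'i' (pos 8) + 4 = pos 12 = 'm'
  'o' (pos 14) + 4 = pos 18 = 's'
  'd' (pos 3) + 4 = pos 7 = 'h'
  'p' (pos 15) + 4 = pos 19 = 't'
  'j' (pos 9) + 4 = pos 13 = 'n'
  'd' (pos 3) + 4 = pos 7 = 'h'
  'p' (pos 15) + 4 = pos 19 = 't'
Result: mshtnht

mshtnht


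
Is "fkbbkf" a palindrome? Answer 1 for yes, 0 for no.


Input: fkbbkf
Reversed: fkbbkf
  Compare pos 0 ('f') with pos 5 ('f'): match
  Compare pos 1 ('k') with pos 4 ('k'): match
  Compare pos 2 ('b') with pos 3 ('b'): match
Result: palindrome

1


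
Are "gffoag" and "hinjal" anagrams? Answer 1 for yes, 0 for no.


Strings: "gffoag", "hinjal"
Sorted first:  affggo
Sorted second: ahijln
Differ at position 1: 'f' vs 'h' => not anagrams

0


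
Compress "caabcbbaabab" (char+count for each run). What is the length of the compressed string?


Input: caabcbbaabab
Runs:
  'c' x 1 => "c1"
  'a' x 2 => "a2"
  'b' x 1 => "b1"
  'c' x 1 => "c1"
  'b' x 2 => "b2"
  'a' x 2 => "a2"
  'b' x 1 => "b1"
  'a' x 1 => "a1"
  'b' x 1 => "b1"
Compressed: "c1a2b1c1b2a2b1a1b1"
Compressed length: 18

18


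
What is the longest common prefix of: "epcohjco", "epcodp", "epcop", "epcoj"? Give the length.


Words: epcohjco, epcodp, epcop, epcoj
  Position 0: all 'e' => match
  Position 1: all 'p' => match
  Position 2: all 'c' => match
  Position 3: all 'o' => match
  Position 4: ('h', 'd', 'p', 'j') => mismatch, stop
LCP = "epco" (length 4)

4


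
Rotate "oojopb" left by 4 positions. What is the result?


Input: "oojopb", rotate left by 4
First 4 characters: "oojo"
Remaining characters: "pb"
Concatenate remaining + first: "pb" + "oojo" = "pboojo"

pboojo


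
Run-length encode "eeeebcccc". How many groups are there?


Input: eeeebcccc
Scanning for consecutive runs:
  Group 1: 'e' x 4 (positions 0-3)
  Group 2: 'b' x 1 (positions 4-4)
  Group 3: 'c' x 4 (positions 5-8)
Total groups: 3

3


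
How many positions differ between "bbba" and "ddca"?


Comparing "bbba" and "ddca" position by position:
  Position 0: 'b' vs 'd' => DIFFER
  Position 1: 'b' vs 'd' => DIFFER
  Position 2: 'b' vs 'c' => DIFFER
  Position 3: 'a' vs 'a' => same
Positions that differ: 3

3


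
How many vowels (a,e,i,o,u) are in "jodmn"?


Input: jodmn
Checking each character:
  'j' at position 0: consonant
  'o' at position 1: vowel (running total: 1)
  'd' at position 2: consonant
  'm' at position 3: consonant
  'n' at position 4: consonant
Total vowels: 1

1


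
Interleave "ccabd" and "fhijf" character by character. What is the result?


Interleaving "ccabd" and "fhijf":
  Position 0: 'c' from first, 'f' from second => "cf"
  Position 1: 'c' from first, 'h' from second => "ch"
  Position 2: 'a' from first, 'i' from second => "ai"
  Position 3: 'b' from first, 'j' from second => "bj"
  Position 4: 'd' from first, 'f' from second => "df"
Result: cfchaibjdf

cfchaibjdf


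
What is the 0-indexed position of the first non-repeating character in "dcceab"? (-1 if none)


Input: dcceab
Character frequencies:
  'a': 1
  'b': 1
  'c': 2
  'd': 1
  'e': 1
Scanning left to right for freq == 1:
  Position 0 ('d'): unique! => answer = 0

0


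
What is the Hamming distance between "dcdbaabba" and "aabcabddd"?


Comparing "dcdbaabba" and "aabcabddd" position by position:
  Position 0: 'd' vs 'a' => differ
  Position 1: 'c' vs 'a' => differ
  Position 2: 'd' vs 'b' => differ
  Position 3: 'b' vs 'c' => differ
  Position 4: 'a' vs 'a' => same
  Position 5: 'a' vs 'b' => differ
  Position 6: 'b' vs 'd' => differ
  Position 7: 'b' vs 'd' => differ
  Position 8: 'a' vs 'd' => differ
Total differences (Hamming distance): 8

8


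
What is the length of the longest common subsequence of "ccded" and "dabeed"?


LCS of "ccded" and "dabeed"
DP table:
           d    a    b    e    e    d
      0    0    0    0    0    0    0
  c   0    0    0    0    0    0    0
  c   0    0    0    0    0    0    0
  d   0    1    1    1    1    1    1
  e   0    1    1    1    2    2    2
  d   0    1    1    1    2    2    3
LCS length = dp[5][6] = 3

3


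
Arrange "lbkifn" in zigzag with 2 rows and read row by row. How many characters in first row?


Zigzag "lbkifn" into 2 rows:
Placing characters:
  'l' => row 0
  'b' => row 1
  'k' => row 0
  'i' => row 1
  'f' => row 0
  'n' => row 1
Rows:
  Row 0: "lkf"
  Row 1: "bin"
First row length: 3

3


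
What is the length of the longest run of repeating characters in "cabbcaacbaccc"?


Input: "cabbcaacbaccc"
Scanning for longest run:
  Position 1 ('a'): new char, reset run to 1
  Position 2 ('b'): new char, reset run to 1
  Position 3 ('b'): continues run of 'b', length=2
  Position 4 ('c'): new char, reset run to 1
  Position 5 ('a'): new char, reset run to 1
  Position 6 ('a'): continues run of 'a', length=2
  Position 7 ('c'): new char, reset run to 1
  Position 8 ('b'): new char, reset run to 1
  Position 9 ('a'): new char, reset run to 1
  Position 10 ('c'): new char, reset run to 1
  Position 11 ('c'): continues run of 'c', length=2
  Position 12 ('c'): continues run of 'c', length=3
Longest run: 'c' with length 3

3


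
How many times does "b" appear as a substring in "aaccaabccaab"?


Searching for "b" in "aaccaabccaab"
Scanning each position:
  Position 0: "a" => no
  Position 1: "a" => no
  Position 2: "c" => no
  Position 3: "c" => no
  Position 4: "a" => no
  Position 5: "a" => no
  Position 6: "b" => MATCH
  Position 7: "c" => no
  Position 8: "c" => no
  Position 9: "a" => no
  Position 10: "a" => no
  Position 11: "b" => MATCH
Total occurrences: 2

2


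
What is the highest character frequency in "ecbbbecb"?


Input: ecbbbecb
Character counts:
  'b': 4
  'c': 2
  'e': 2
Maximum frequency: 4

4


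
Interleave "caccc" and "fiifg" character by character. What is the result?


Interleaving "caccc" and "fiifg":
  Position 0: 'c' from first, 'f' from second => "cf"
  Position 1: 'a' from first, 'i' from second => "ai"
  Position 2: 'c' from first, 'i' from second => "ci"
  Position 3: 'c' from first, 'f' from second => "cf"
  Position 4: 'c' from first, 'g' from second => "cg"
Result: cfaicicfcg

cfaicicfcg


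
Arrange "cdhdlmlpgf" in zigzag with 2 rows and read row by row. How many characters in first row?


Zigzag "cdhdlmlpgf" into 2 rows:
Placing characters:
  'c' => row 0
  'd' => row 1
  'h' => row 0
  'd' => row 1
  'l' => row 0
  'm' => row 1
  'l' => row 0
  'p' => row 1
  'g' => row 0
  'f' => row 1
Rows:
  Row 0: "chllg"
  Row 1: "ddmpf"
First row length: 5

5


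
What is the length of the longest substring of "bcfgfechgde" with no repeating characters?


Input: "bcfgfechgde"
Sliding window (track last position of each char):
  Position 0 ('b'): window [0,0] length 1 -- new best
  Position 1 ('c'): window [0,1] length 2 -- new best
  Position 2 ('f'): window [0,2] length 3 -- new best
  Position 3 ('g'): window [0,3] length 4 -- new best
  Position 4 ('f'): repeat (last at 2), move window start to 3
  Position 4 ('f'): window [3,4] length 2
  Position 5 ('e'): window [3,5] length 3
  Position 6 ('c'): window [3,6] length 4
  Position 7 ('h'): window [3,7] length 5 -- new best
  Position 8 ('g'): repeat (last at 3), move window start to 4
  Position 8 ('g'): window [4,8] length 5
  Position 9 ('d'): window [4,9] length 6 -- new best
  Position 10 ('e'): repeat (last at 5), move window start to 6
  Position 10 ('e'): window [6,10] length 5
Longest substring with no repeats: "fechgd" with length 6

6


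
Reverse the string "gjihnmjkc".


Input: gjihnmjkc
Reading characters right to left:
  Position 8: 'c'
  Position 7: 'k'
  Position 6: 'j'
  Position 5: 'm'
  Position 4: 'n'
  Position 3: 'h'
  Position 2: 'i'
  Position 1: 'j'
  Position 0: 'g'
Reversed: ckjmnhijg

ckjmnhijg


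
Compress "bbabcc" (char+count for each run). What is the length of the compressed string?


Input: bbabcc
Runs:
  'b' x 2 => "b2"
  'a' x 1 => "a1"
  'b' x 1 => "b1"
  'c' x 2 => "c2"
Compressed: "b2a1b1c2"
Compressed length: 8

8


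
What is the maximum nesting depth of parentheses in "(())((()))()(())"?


Input: "(())((()))()(())"
Tracking depth:
  Position 0 '(': depth becomes 1
  Position 1 '(': depth becomes 2
  Position 2 ')': depth becomes 1
  Position 3 ')': depth becomes 0
  Position 4 '(': depth becomes 1
  Position 5 '(': depth becomes 2
  Position 6 '(': depth becomes 3
  Position 7 ')': depth becomes 2
  Position 8 ')': depth becomes 1
  Position 9 ')': depth becomes 0
  Position 10 '(': depth becomes 1
  Position 11 ')': depth becomes 0
  Position 12 '(': depth becomes 1
  Position 13 '(': depth becomes 2
  Position 14 ')': depth becomes 1
  Position 15 ')': depth becomes 0
Maximum depth reached: 3

3


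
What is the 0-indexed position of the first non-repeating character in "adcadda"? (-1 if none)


Input: adcadda
Character frequencies:
  'a': 3
  'c': 1
  'd': 3
Scanning left to right for freq == 1:
  Position 0 ('a'): freq=3, skip
  Position 1 ('d'): freq=3, skip
  Position 2 ('c'): unique! => answer = 2

2


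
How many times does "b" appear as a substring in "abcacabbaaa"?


Searching for "b" in "abcacabbaaa"
Scanning each position:
  Position 0: "a" => no
  Position 1: "b" => MATCH
  Position 2: "c" => no
  Position 3: "a" => no
  Position 4: "c" => no
  Position 5: "a" => no
  Position 6: "b" => MATCH
  Position 7: "b" => MATCH
  Position 8: "a" => no
  Position 9: "a" => no
  Position 10: "a" => no
Total occurrences: 3

3


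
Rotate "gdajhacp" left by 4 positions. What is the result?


Input: "gdajhacp", rotate left by 4
First 4 characters: "gdaj"
Remaining characters: "hacp"
Concatenate remaining + first: "hacp" + "gdaj" = "hacpgdaj"

hacpgdaj


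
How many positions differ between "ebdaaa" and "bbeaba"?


Comparing "ebdaaa" and "bbeaba" position by position:
  Position 0: 'e' vs 'b' => DIFFER
  Position 1: 'b' vs 'b' => same
  Position 2: 'd' vs 'e' => DIFFER
  Position 3: 'a' vs 'a' => same
  Position 4: 'a' vs 'b' => DIFFER
  Position 5: 'a' vs 'a' => same
Positions that differ: 3

3


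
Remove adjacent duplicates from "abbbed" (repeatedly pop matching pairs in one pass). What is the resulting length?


Input: abbbed
Stack-based adjacent duplicate removal:
  Read 'a': push. Stack: a
  Read 'b': push. Stack: ab
  Read 'b': matches stack top 'b' => pop. Stack: a
  Read 'b': push. Stack: ab
  Read 'e': push. Stack: abe
  Read 'd': push. Stack: abed
Final stack: "abed" (length 4)

4


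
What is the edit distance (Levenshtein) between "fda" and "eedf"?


Computing edit distance: "fda" -> "eedf"
DP table:
           e    e    d    f
      0    1    2    3    4
  f   1    1    2    3    3
  d   2    2    2    2    3
  a   3    3    3    3    3
Edit distance = dp[3][4] = 3

3


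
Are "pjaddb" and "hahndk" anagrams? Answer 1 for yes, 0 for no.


Strings: "pjaddb", "hahndk"
Sorted first:  abddjp
Sorted second: adhhkn
Differ at position 1: 'b' vs 'd' => not anagrams

0


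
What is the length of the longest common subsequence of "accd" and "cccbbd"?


LCS of "accd" and "cccbbd"
DP table:
           c    c    c    b    b    d
      0    0    0    0    0    0    0
  a   0    0    0    0    0    0    0
  c   0    1    1    1    1    1    1
  c   0    1    2    2    2    2    2
  d   0    1    2    2    2    2    3
LCS length = dp[4][6] = 3

3


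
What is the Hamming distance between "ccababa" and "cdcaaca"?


Comparing "ccababa" and "cdcaaca" position by position:
  Position 0: 'c' vs 'c' => same
  Position 1: 'c' vs 'd' => differ
  Position 2: 'a' vs 'c' => differ
  Position 3: 'b' vs 'a' => differ
  Position 4: 'a' vs 'a' => same
  Position 5: 'b' vs 'c' => differ
  Position 6: 'a' vs 'a' => same
Total differences (Hamming distance): 4

4


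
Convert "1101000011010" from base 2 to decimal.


Input: "1101000011010" in base 2
Positional expansion:
  Digit '1' (value 1) x 2^12 = 4096
  Digit '1' (value 1) x 2^11 = 2048
  Digit '0' (value 0) x 2^10 = 0
  Digit '1' (value 1) x 2^9 = 512
  Digit '0' (value 0) x 2^8 = 0
  Digit '0' (value 0) x 2^7 = 0
  Digit '0' (value 0) x 2^6 = 0
  Digit '0' (value 0) x 2^5 = 0
  Digit '1' (value 1) x 2^4 = 16
  Digit '1' (value 1) x 2^3 = 8
  Digit '0' (value 0) x 2^2 = 0
  Digit '1' (value 1) x 2^1 = 2
  Digit '0' (value 0) x 2^0 = 0
Sum = 6682

6682


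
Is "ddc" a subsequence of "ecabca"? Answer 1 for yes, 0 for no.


Check if "ddc" is a subsequence of "ecabca"
Greedy scan:
  Position 0 ('e'): no match needed
  Position 1 ('c'): no match needed
  Position 2 ('a'): no match needed
  Position 3 ('b'): no match needed
  Position 4 ('c'): no match needed
  Position 5 ('a'): no match needed
Only matched 0/3 characters => not a subsequence

0


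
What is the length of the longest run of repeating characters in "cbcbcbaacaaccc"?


Input: "cbcbcbaacaaccc"
Scanning for longest run:
  Position 1 ('b'): new char, reset run to 1
  Position 2 ('c'): new char, reset run to 1
  Position 3 ('b'): new char, reset run to 1
  Position 4 ('c'): new char, reset run to 1
  Position 5 ('b'): new char, reset run to 1
  Position 6 ('a'): new char, reset run to 1
  Position 7 ('a'): continues run of 'a', length=2
  Position 8 ('c'): new char, reset run to 1
  Position 9 ('a'): new char, reset run to 1
  Position 10 ('a'): continues run of 'a', length=2
  Position 11 ('c'): new char, reset run to 1
  Position 12 ('c'): continues run of 'c', length=2
  Position 13 ('c'): continues run of 'c', length=3
Longest run: 'c' with length 3

3


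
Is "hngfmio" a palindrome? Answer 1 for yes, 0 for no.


Input: hngfmio
Reversed: oimfgnh
  Compare pos 0 ('h') with pos 6 ('o'): MISMATCH
  Compare pos 1 ('n') with pos 5 ('i'): MISMATCH
  Compare pos 2 ('g') with pos 4 ('m'): MISMATCH
Result: not a palindrome

0


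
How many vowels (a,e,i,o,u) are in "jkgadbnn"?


Input: jkgadbnn
Checking each character:
  'j' at position 0: consonant
  'k' at position 1: consonant
  'g' at position 2: consonant
  'a' at position 3: vowel (running total: 1)
  'd' at position 4: consonant
  'b' at position 5: consonant
  'n' at position 6: consonant
  'n' at position 7: consonant
Total vowels: 1

1


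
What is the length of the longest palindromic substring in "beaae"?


Input: "beaae"
Checking substrings for palindromes:
  [1:5] "eaae" (len 4) => palindrome
  [2:4] "aa" (len 2) => palindrome
Longest palindromic substring: "eaae" with length 4

4


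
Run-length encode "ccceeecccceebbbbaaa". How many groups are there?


Input: ccceeecccceebbbbaaa
Scanning for consecutive runs:
  Group 1: 'c' x 3 (positions 0-2)
  Group 2: 'e' x 3 (positions 3-5)
  Group 3: 'c' x 4 (positions 6-9)
  Group 4: 'e' x 2 (positions 10-11)
  Group 5: 'b' x 4 (positions 12-15)
  Group 6: 'a' x 3 (positions 16-18)
Total groups: 6

6


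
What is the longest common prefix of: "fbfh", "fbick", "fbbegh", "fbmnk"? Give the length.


Words: fbfh, fbick, fbbegh, fbmnk
  Position 0: all 'f' => match
  Position 1: all 'b' => match
  Position 2: ('f', 'i', 'b', 'm') => mismatch, stop
LCP = "fb" (length 2)

2


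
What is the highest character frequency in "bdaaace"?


Input: bdaaace
Character counts:
  'a': 3
  'b': 1
  'c': 1
  'd': 1
  'e': 1
Maximum frequency: 3

3


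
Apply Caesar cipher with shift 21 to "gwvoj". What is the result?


Caesar cipher: shift "gwvoj" by 21
  'g' (pos 6) + 21 = pos 1 = 'b'
  'w' (pos 22) + 21 = pos 17 = 'r'
  'v' (pos 21) + 21 = pos 16 = 'q'
  'o' (pos 14) + 21 = pos 9 = 'j'
  'j' (pos 9) + 21 = pos 4 = 'e'
Result: brqje

brqje


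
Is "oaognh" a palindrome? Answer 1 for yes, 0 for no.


Input: oaognh
Reversed: hngoao
  Compare pos 0 ('o') with pos 5 ('h'): MISMATCH
  Compare pos 1 ('a') with pos 4 ('n'): MISMATCH
  Compare pos 2 ('o') with pos 3 ('g'): MISMATCH
Result: not a palindrome

0


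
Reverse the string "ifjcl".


Input: ifjcl
Reading characters right to left:
  Position 4: 'l'
  Position 3: 'c'
  Position 2: 'j'
  Position 1: 'f'
  Position 0: 'i'
Reversed: lcjfi

lcjfi


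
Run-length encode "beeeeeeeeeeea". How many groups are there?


Input: beeeeeeeeeeea
Scanning for consecutive runs:
  Group 1: 'b' x 1 (positions 0-0)
  Group 2: 'e' x 11 (positions 1-11)
  Group 3: 'a' x 1 (positions 12-12)
Total groups: 3

3


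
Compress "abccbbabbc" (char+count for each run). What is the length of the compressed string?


Input: abccbbabbc
Runs:
  'a' x 1 => "a1"
  'b' x 1 => "b1"
  'c' x 2 => "c2"
  'b' x 2 => "b2"
  'a' x 1 => "a1"
  'b' x 2 => "b2"
  'c' x 1 => "c1"
Compressed: "a1b1c2b2a1b2c1"
Compressed length: 14

14


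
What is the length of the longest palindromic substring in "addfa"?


Input: "addfa"
Checking substrings for palindromes:
  [1:3] "dd" (len 2) => palindrome
Longest palindromic substring: "dd" with length 2

2


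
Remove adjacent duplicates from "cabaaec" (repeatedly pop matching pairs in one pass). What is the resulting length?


Input: cabaaec
Stack-based adjacent duplicate removal:
  Read 'c': push. Stack: c
  Read 'a': push. Stack: ca
  Read 'b': push. Stack: cab
  Read 'a': push. Stack: caba
  Read 'a': matches stack top 'a' => pop. Stack: cab
  Read 'e': push. Stack: cabe
  Read 'c': push. Stack: cabec
Final stack: "cabec" (length 5)

5


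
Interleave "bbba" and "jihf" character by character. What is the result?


Interleaving "bbba" and "jihf":
  Position 0: 'b' from first, 'j' from second => "bj"
  Position 1: 'b' from first, 'i' from second => "bi"
  Position 2: 'b' from first, 'h' from second => "bh"
  Position 3: 'a' from first, 'f' from second => "af"
Result: bjbibhaf

bjbibhaf


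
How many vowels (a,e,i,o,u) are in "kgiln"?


Input: kgiln
Checking each character:
  'k' at position 0: consonant
  'g' at position 1: consonant
  'i' at position 2: vowel (running total: 1)
  'l' at position 3: consonant
  'n' at position 4: consonant
Total vowels: 1

1


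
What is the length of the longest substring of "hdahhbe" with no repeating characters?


Input: "hdahhbe"
Sliding window (track last position of each char):
  Position 0 ('h'): window [0,0] length 1 -- new best
  Position 1 ('d'): window [0,1] length 2 -- new best
  Position 2 ('a'): window [0,2] length 3 -- new best
  Position 3 ('h'): repeat (last at 0), move window start to 1
  Position 3 ('h'): window [1,3] length 3
  Position 4 ('h'): repeat (last at 3), move window start to 4
  Position 4 ('h'): window [4,4] length 1
  Position 5 ('b'): window [4,5] length 2
  Position 6 ('e'): window [4,6] length 3
Longest substring with no repeats: "hda" with length 3

3


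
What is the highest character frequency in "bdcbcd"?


Input: bdcbcd
Character counts:
  'b': 2
  'c': 2
  'd': 2
Maximum frequency: 2

2


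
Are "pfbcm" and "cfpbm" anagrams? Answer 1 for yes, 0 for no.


Strings: "pfbcm", "cfpbm"
Sorted first:  bcfmp
Sorted second: bcfmp
Sorted forms match => anagrams

1


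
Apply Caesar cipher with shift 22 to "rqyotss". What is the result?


Caesar cipher: shift "rqyotss" by 22
  'r' (pos 17) + 22 = pos 13 = 'n'
  'q' (pos 16) + 22 = pos 12 = 'm'
  'y' (pos 24) + 22 = pos 20 = 'u'
  'o' (pos 14) + 22 = pos 10 = 'k'
  't' (pos 19) + 22 = pos 15 = 'p'
  's' (pos 18) + 22 = pos 14 = 'o'
  's' (pos 18) + 22 = pos 14 = 'o'
Result: nmukpoo

nmukpoo


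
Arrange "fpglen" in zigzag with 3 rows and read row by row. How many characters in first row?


Zigzag "fpglen" into 3 rows:
Placing characters:
  'f' => row 0
  'p' => row 1
  'g' => row 2
  'l' => row 1
  'e' => row 0
  'n' => row 1
Rows:
  Row 0: "fe"
  Row 1: "pln"
  Row 2: "g"
First row length: 2

2


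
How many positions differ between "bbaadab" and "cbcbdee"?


Comparing "bbaadab" and "cbcbdee" position by position:
  Position 0: 'b' vs 'c' => DIFFER
  Position 1: 'b' vs 'b' => same
  Position 2: 'a' vs 'c' => DIFFER
  Position 3: 'a' vs 'b' => DIFFER
  Position 4: 'd' vs 'd' => same
  Position 5: 'a' vs 'e' => DIFFER
  Position 6: 'b' vs 'e' => DIFFER
Positions that differ: 5

5


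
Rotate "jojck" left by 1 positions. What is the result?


Input: "jojck", rotate left by 1
First 1 characters: "j"
Remaining characters: "ojck"
Concatenate remaining + first: "ojck" + "j" = "ojckj"

ojckj


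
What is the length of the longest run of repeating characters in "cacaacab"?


Input: "cacaacab"
Scanning for longest run:
  Position 1 ('a'): new char, reset run to 1
  Position 2 ('c'): new char, reset run to 1
  Position 3 ('a'): new char, reset run to 1
  Position 4 ('a'): continues run of 'a', length=2
  Position 5 ('c'): new char, reset run to 1
  Position 6 ('a'): new char, reset run to 1
  Position 7 ('b'): new char, reset run to 1
Longest run: 'a' with length 2

2


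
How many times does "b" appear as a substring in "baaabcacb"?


Searching for "b" in "baaabcacb"
Scanning each position:
  Position 0: "b" => MATCH
  Position 1: "a" => no
  Position 2: "a" => no
  Position 3: "a" => no
  Position 4: "b" => MATCH
  Position 5: "c" => no
  Position 6: "a" => no
  Position 7: "c" => no
  Position 8: "b" => MATCH
Total occurrences: 3

3


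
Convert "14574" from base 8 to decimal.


Input: "14574" in base 8
Positional expansion:
  Digit '1' (value 1) x 8^4 = 4096
  Digit '4' (value 4) x 8^3 = 2048
  Digit '5' (value 5) x 8^2 = 320
  Digit '7' (value 7) x 8^1 = 56
  Digit '4' (value 4) x 8^0 = 4
Sum = 6524

6524


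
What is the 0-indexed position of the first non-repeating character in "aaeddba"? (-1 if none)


Input: aaeddba
Character frequencies:
  'a': 3
  'b': 1
  'd': 2
  'e': 1
Scanning left to right for freq == 1:
  Position 0 ('a'): freq=3, skip
  Position 1 ('a'): freq=3, skip
  Position 2 ('e'): unique! => answer = 2

2


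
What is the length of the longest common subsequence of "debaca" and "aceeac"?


LCS of "debaca" and "aceeac"
DP table:
           a    c    e    e    a    c
      0    0    0    0    0    0    0
  d   0    0    0    0    0    0    0
  e   0    0    0    1    1    1    1
  b   0    0    0    1    1    1    1
  a   0    1    1    1    1    2    2
  c   0    1    2    2    2    2    3
  a   0    1    2    2    2    3    3
LCS length = dp[6][6] = 3

3


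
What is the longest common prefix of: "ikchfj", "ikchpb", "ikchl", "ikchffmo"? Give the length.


Words: ikchfj, ikchpb, ikchl, ikchffmo
  Position 0: all 'i' => match
  Position 1: all 'k' => match
  Position 2: all 'c' => match
  Position 3: all 'h' => match
  Position 4: ('f', 'p', 'l', 'f') => mismatch, stop
LCP = "ikch" (length 4)

4


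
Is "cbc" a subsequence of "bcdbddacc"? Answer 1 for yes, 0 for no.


Check if "cbc" is a subsequence of "bcdbddacc"
Greedy scan:
  Position 0 ('b'): no match needed
  Position 1 ('c'): matches sub[0] = 'c'
  Position 2 ('d'): no match needed
  Position 3 ('b'): matches sub[1] = 'b'
  Position 4 ('d'): no match needed
  Position 5 ('d'): no match needed
  Position 6 ('a'): no match needed
  Position 7 ('c'): matches sub[2] = 'c'
  Position 8 ('c'): no match needed
All 3 characters matched => is a subsequence

1


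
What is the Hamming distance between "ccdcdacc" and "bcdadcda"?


Comparing "ccdcdacc" and "bcdadcda" position by position:
  Position 0: 'c' vs 'b' => differ
  Position 1: 'c' vs 'c' => same
  Position 2: 'd' vs 'd' => same
  Position 3: 'c' vs 'a' => differ
  Position 4: 'd' vs 'd' => same
  Position 5: 'a' vs 'c' => differ
  Position 6: 'c' vs 'd' => differ
  Position 7: 'c' vs 'a' => differ
Total differences (Hamming distance): 5

5


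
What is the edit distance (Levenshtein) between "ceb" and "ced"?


Computing edit distance: "ceb" -> "ced"
DP table:
           c    e    d
      0    1    2    3
  c   1    0    1    2
  e   2    1    0    1
  b   3    2    1    1
Edit distance = dp[3][3] = 1

1


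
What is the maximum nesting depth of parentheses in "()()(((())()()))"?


Input: "()()(((())()()))"
Tracking depth:
  Position 0 '(': depth becomes 1
  Position 1 ')': depth becomes 0
  Position 2 '(': depth becomes 1
  Position 3 ')': depth becomes 0
  Position 4 '(': depth becomes 1
  Position 5 '(': depth becomes 2
  Position 6 '(': depth becomes 3
  Position 7 '(': depth becomes 4
  Position 8 ')': depth becomes 3
  Position 9 ')': depth becomes 2
  Position 10 '(': depth becomes 3
  Position 11 ')': depth becomes 2
  Position 12 '(': depth becomes 3
  Position 13 ')': depth becomes 2
  Position 14 ')': depth becomes 1
  Position 15 ')': depth becomes 0
Maximum depth reached: 4

4


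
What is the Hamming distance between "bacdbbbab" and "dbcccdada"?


Comparing "bacdbbbab" and "dbcccdada" position by position:
  Position 0: 'b' vs 'd' => differ
  Position 1: 'a' vs 'b' => differ
  Position 2: 'c' vs 'c' => same
  Position 3: 'd' vs 'c' => differ
  Position 4: 'b' vs 'c' => differ
  Position 5: 'b' vs 'd' => differ
  Position 6: 'b' vs 'a' => differ
  Position 7: 'a' vs 'd' => differ
  Position 8: 'b' vs 'a' => differ
Total differences (Hamming distance): 8

8


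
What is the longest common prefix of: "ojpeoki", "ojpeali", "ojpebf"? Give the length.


Words: ojpeoki, ojpeali, ojpebf
  Position 0: all 'o' => match
  Position 1: all 'j' => match
  Position 2: all 'p' => match
  Position 3: all 'e' => match
  Position 4: ('o', 'a', 'b') => mismatch, stop
LCP = "ojpe" (length 4)

4


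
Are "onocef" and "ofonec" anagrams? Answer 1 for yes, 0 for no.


Strings: "onocef", "ofonec"
Sorted first:  cefnoo
Sorted second: cefnoo
Sorted forms match => anagrams

1


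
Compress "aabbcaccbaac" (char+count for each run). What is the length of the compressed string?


Input: aabbcaccbaac
Runs:
  'a' x 2 => "a2"
  'b' x 2 => "b2"
  'c' x 1 => "c1"
  'a' x 1 => "a1"
  'c' x 2 => "c2"
  'b' x 1 => "b1"
  'a' x 2 => "a2"
  'c' x 1 => "c1"
Compressed: "a2b2c1a1c2b1a2c1"
Compressed length: 16

16


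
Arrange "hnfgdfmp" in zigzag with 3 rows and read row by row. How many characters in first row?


Zigzag "hnfgdfmp" into 3 rows:
Placing characters:
  'h' => row 0
  'n' => row 1
  'f' => row 2
  'g' => row 1
  'd' => row 0
  'f' => row 1
  'm' => row 2
  'p' => row 1
Rows:
  Row 0: "hd"
  Row 1: "ngfp"
  Row 2: "fm"
First row length: 2

2


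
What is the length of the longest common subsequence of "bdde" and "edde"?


LCS of "bdde" and "edde"
DP table:
           e    d    d    e
      0    0    0    0    0
  b   0    0    0    0    0
  d   0    0    1    1    1
  d   0    0    1    2    2
  e   0    1    1    2    3
LCS length = dp[4][4] = 3

3


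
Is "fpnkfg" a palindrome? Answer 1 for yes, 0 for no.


Input: fpnkfg
Reversed: gfknpf
  Compare pos 0 ('f') with pos 5 ('g'): MISMATCH
  Compare pos 1 ('p') with pos 4 ('f'): MISMATCH
  Compare pos 2 ('n') with pos 3 ('k'): MISMATCH
Result: not a palindrome

0


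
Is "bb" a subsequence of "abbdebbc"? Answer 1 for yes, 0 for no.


Check if "bb" is a subsequence of "abbdebbc"
Greedy scan:
  Position 0 ('a'): no match needed
  Position 1 ('b'): matches sub[0] = 'b'
  Position 2 ('b'): matches sub[1] = 'b'
  Position 3 ('d'): no match needed
  Position 4 ('e'): no match needed
  Position 5 ('b'): no match needed
  Position 6 ('b'): no match needed
  Position 7 ('c'): no match needed
All 2 characters matched => is a subsequence

1


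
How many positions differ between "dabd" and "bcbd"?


Comparing "dabd" and "bcbd" position by position:
  Position 0: 'd' vs 'b' => DIFFER
  Position 1: 'a' vs 'c' => DIFFER
  Position 2: 'b' vs 'b' => same
  Position 3: 'd' vs 'd' => same
Positions that differ: 2

2


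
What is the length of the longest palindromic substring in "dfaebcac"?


Input: "dfaebcac"
Checking substrings for palindromes:
  [5:8] "cac" (len 3) => palindrome
Longest palindromic substring: "cac" with length 3

3


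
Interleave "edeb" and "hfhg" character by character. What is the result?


Interleaving "edeb" and "hfhg":
  Position 0: 'e' from first, 'h' from second => "eh"
  Position 1: 'd' from first, 'f' from second => "df"
  Position 2: 'e' from first, 'h' from second => "eh"
  Position 3: 'b' from first, 'g' from second => "bg"
Result: ehdfehbg

ehdfehbg


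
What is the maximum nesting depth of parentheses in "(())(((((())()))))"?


Input: "(())(((((())()))))"
Tracking depth:
  Position 0 '(': depth becomes 1
  Position 1 '(': depth becomes 2
  Position 2 ')': depth becomes 1
  Position 3 ')': depth becomes 0
  Position 4 '(': depth becomes 1
  Position 5 '(': depth becomes 2
  Position 6 '(': depth becomes 3
  Position 7 '(': depth becomes 4
  Position 8 '(': depth becomes 5
  Position 9 '(': depth becomes 6
  Position 10 ')': depth becomes 5
  Position 11 ')': depth becomes 4
  Position 12 '(': depth becomes 5
  Position 13 ')': depth becomes 4
  Position 14 ')': depth becomes 3
  Position 15 ')': depth becomes 2
  Position 16 ')': depth becomes 1
  Position 17 ')': depth becomes 0
Maximum depth reached: 6

6


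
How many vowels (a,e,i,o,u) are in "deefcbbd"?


Input: deefcbbd
Checking each character:
  'd' at position 0: consonant
  'e' at position 1: vowel (running total: 1)
  'e' at position 2: vowel (running total: 2)
  'f' at position 3: consonant
  'c' at position 4: consonant
  'b' at position 5: consonant
  'b' at position 6: consonant
  'd' at position 7: consonant
Total vowels: 2

2


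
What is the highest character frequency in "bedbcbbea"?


Input: bedbcbbea
Character counts:
  'a': 1
  'b': 4
  'c': 1
  'd': 1
  'e': 2
Maximum frequency: 4

4


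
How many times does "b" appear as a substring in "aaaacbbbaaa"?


Searching for "b" in "aaaacbbbaaa"
Scanning each position:
  Position 0: "a" => no
  Position 1: "a" => no
  Position 2: "a" => no
  Position 3: "a" => no
  Position 4: "c" => no
  Position 5: "b" => MATCH
  Position 6: "b" => MATCH
  Position 7: "b" => MATCH
  Position 8: "a" => no
  Position 9: "a" => no
  Position 10: "a" => no
Total occurrences: 3

3


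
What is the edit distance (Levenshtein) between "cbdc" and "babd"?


Computing edit distance: "cbdc" -> "babd"
DP table:
           b    a    b    d
      0    1    2    3    4
  c   1    1    2    3    4
  b   2    1    2    2    3
  d   3    2    2    3    2
  c   4    3    3    3    3
Edit distance = dp[4][4] = 3

3


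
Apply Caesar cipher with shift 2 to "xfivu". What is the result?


Caesar cipher: shift "xfivu" by 2
  'x' (pos 23) + 2 = pos 25 = 'z'
  'f' (pos 5) + 2 = pos 7 = 'h'
  'i' (pos 8) + 2 = pos 10 = 'k'
  'v' (pos 21) + 2 = pos 23 = 'x'
  'u' (pos 20) + 2 = pos 22 = 'w'
Result: zhkxw

zhkxw


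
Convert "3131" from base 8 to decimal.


Input: "3131" in base 8
Positional expansion:
  Digit '3' (value 3) x 8^3 = 1536
  Digit '1' (value 1) x 8^2 = 64
  Digit '3' (value 3) x 8^1 = 24
  Digit '1' (value 1) x 8^0 = 1
Sum = 1625

1625


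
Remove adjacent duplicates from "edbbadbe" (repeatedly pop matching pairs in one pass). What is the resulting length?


Input: edbbadbe
Stack-based adjacent duplicate removal:
  Read 'e': push. Stack: e
  Read 'd': push. Stack: ed
  Read 'b': push. Stack: edb
  Read 'b': matches stack top 'b' => pop. Stack: ed
  Read 'a': push. Stack: eda
  Read 'd': push. Stack: edad
  Read 'b': push. Stack: edadb
  Read 'e': push. Stack: edadbe
Final stack: "edadbe" (length 6)

6


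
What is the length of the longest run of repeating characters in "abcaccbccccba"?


Input: "abcaccbccccba"
Scanning for longest run:
  Position 1 ('b'): new char, reset run to 1
  Position 2 ('c'): new char, reset run to 1
  Position 3 ('a'): new char, reset run to 1
  Position 4 ('c'): new char, reset run to 1
  Position 5 ('c'): continues run of 'c', length=2
  Position 6 ('b'): new char, reset run to 1
  Position 7 ('c'): new char, reset run to 1
  Position 8 ('c'): continues run of 'c', length=2
  Position 9 ('c'): continues run of 'c', length=3
  Position 10 ('c'): continues run of 'c', length=4
  Position 11 ('b'): new char, reset run to 1
  Position 12 ('a'): new char, reset run to 1
Longest run: 'c' with length 4

4


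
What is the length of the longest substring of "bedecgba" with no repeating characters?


Input: "bedecgba"
Sliding window (track last position of each char):
  Position 0 ('b'): window [0,0] length 1 -- new best
  Position 1 ('e'): window [0,1] length 2 -- new best
  Position 2 ('d'): window [0,2] length 3 -- new best
  Position 3 ('e'): repeat (last at 1), move window start to 2
  Position 3 ('e'): window [2,3] length 2
  Position 4 ('c'): window [2,4] length 3
  Position 5 ('g'): window [2,5] length 4 -- new best
  Position 6 ('b'): window [2,6] length 5 -- new best
  Position 7 ('a'): window [2,7] length 6 -- new best
Longest substring with no repeats: "decgba" with length 6

6


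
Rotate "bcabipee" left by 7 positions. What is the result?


Input: "bcabipee", rotate left by 7
First 7 characters: "bcabipe"
Remaining characters: "e"
Concatenate remaining + first: "e" + "bcabipe" = "ebcabipe"

ebcabipe


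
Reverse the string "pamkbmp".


Input: pamkbmp
Reading characters right to left:
  Position 6: 'p'
  Position 5: 'm'
  Position 4: 'b'
  Position 3: 'k'
  Position 2: 'm'
  Position 1: 'a'
  Position 0: 'p'
Reversed: pmbkmap

pmbkmap


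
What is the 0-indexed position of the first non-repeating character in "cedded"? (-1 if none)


Input: cedded
Character frequencies:
  'c': 1
  'd': 3
  'e': 2
Scanning left to right for freq == 1:
  Position 0 ('c'): unique! => answer = 0

0


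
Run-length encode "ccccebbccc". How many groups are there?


Input: ccccebbccc
Scanning for consecutive runs:
  Group 1: 'c' x 4 (positions 0-3)
  Group 2: 'e' x 1 (positions 4-4)
  Group 3: 'b' x 2 (positions 5-6)
  Group 4: 'c' x 3 (positions 7-9)
Total groups: 4

4


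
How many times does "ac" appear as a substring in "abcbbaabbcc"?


Searching for "ac" in "abcbbaabbcc"
Scanning each position:
  Position 0: "ab" => no
  Position 1: "bc" => no
  Position 2: "cb" => no
  Position 3: "bb" => no
  Position 4: "ba" => no
  Position 5: "aa" => no
  Position 6: "ab" => no
  Position 7: "bb" => no
  Position 8: "bc" => no
  Position 9: "cc" => no
Total occurrences: 0

0


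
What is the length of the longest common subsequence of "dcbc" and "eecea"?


LCS of "dcbc" and "eecea"
DP table:
           e    e    c    e    a
      0    0    0    0    0    0
  d   0    0    0    0    0    0
  c   0    0    0    1    1    1
  b   0    0    0    1    1    1
  c   0    0    0    1    1    1
LCS length = dp[4][5] = 1

1


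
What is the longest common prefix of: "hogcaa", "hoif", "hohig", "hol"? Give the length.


Words: hogcaa, hoif, hohig, hol
  Position 0: all 'h' => match
  Position 1: all 'o' => match
  Position 2: ('g', 'i', 'h', 'l') => mismatch, stop
LCP = "ho" (length 2)

2


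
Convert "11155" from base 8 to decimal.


Input: "11155" in base 8
Positional expansion:
  Digit '1' (value 1) x 8^4 = 4096
  Digit '1' (value 1) x 8^3 = 512
  Digit '1' (value 1) x 8^2 = 64
  Digit '5' (value 5) x 8^1 = 40
  Digit '5' (value 5) x 8^0 = 5
Sum = 4717

4717


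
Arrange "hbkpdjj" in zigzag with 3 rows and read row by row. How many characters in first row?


Zigzag "hbkpdjj" into 3 rows:
Placing characters:
  'h' => row 0
  'b' => row 1
  'k' => row 2
  'p' => row 1
  'd' => row 0
  'j' => row 1
  'j' => row 2
Rows:
  Row 0: "hd"
  Row 1: "bpj"
  Row 2: "kj"
First row length: 2

2
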